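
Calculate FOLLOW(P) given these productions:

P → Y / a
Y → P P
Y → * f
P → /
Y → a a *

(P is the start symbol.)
P is the start symbol, so $ ∈ FOLLOW(P).
In Y → P P: P is followed by P, add FIRST(P) \ {ε} = { '*', '/', 'a' }
In Y → P P: P is at the end, add FOLLOW(Y)

The FOLLOW sets referred to above (computed the same way, to a fixed point):
  FOLLOW(Y) = { '/' }

Taking the union: FOLLOW(P) = { $, '*', '/', 'a' }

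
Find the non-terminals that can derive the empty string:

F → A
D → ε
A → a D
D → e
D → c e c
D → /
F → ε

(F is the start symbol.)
{ 'D', 'F' }

A non-terminal is nullable if it can derive ε (the empty string): either it has an ε-production, or it has a production whose right-hand side consists entirely of nullable non-terminals.

ε-productions: D → ε, F → ε
So D, F are immediately nullable.
No further non-terminal can be added: every production for the remaining non-terminals contains a terminal or a non-nullable non-terminal.
Nullable = { 'D', 'F' }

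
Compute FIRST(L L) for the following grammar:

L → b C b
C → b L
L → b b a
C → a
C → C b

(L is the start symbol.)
FIRST sets of the non-terminals involved (from the grammar, by fixed-point iteration):
  FIRST(L) = { 'b' }

To compute FIRST(L L), process the symbols left to right:
Symbol L is a non-terminal. Add FIRST(L) \ {ε} = { 'b' }
L is not nullable (ε ∉ FIRST(L)), so stop here.
FIRST(L L) = { 'b' }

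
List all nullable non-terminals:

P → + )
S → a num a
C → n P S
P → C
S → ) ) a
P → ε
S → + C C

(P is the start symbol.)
A non-terminal is nullable if it can derive ε (the empty string): either it has an ε-production, or it has a production whose right-hand side consists entirely of nullable non-terminals.

ε-productions: P → ε
So P is immediately nullable.
No further non-terminal can be added: every production for the remaining non-terminals contains a terminal or a non-nullable non-terminal.
Nullable = { 'P' }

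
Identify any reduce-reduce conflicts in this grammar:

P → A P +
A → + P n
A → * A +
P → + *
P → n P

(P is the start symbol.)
A reduce-reduce conflict occurs when an LR(0) state has two complete items [A → α .] and [B → β .] — both call for a reduction, and with no lookahead the parser cannot choose between them.

Augment with P' → P and build the canonical LR(0) collection (I0 = CLOSURE({[P' → . P]}), then GOTO on every symbol after a dot until no new states appear). It has 15 states:
  I0: { [A → . * A +], [A → . + P n], [P → . + *], [P → . A P +], [P → . n P], [P' → . P] }  — shift
  I1: { [A → * . A +], [A → . * A +], [A → . + P n] }  — shift
  I2: { [A → + . P n], [A → . * A +], [A → . + P n], [P → + . *], [P → . + *], [P → . A P +], [P → . n P] }  — shift
  I3: { [A → . * A +], [A → . + P n], [P → . + *], [P → . A P +], [P → . n P], [P → A . P +] }  — shift
  I4: { [P' → P .] }  — accept
  I5: { [A → . * A +], [A → . + P n], [P → . + *], [P → . A P +], [P → . n P], [P → n . P] }  — shift
  I6: { [P → n P .] }  — reduce
  I7: { [P → A P . +] }  — shift
  I8: { [P → A P + .] }  — reduce
  I9: { [A → * . A +], [A → . * A +], [A → . + P n], [P → + * .] }  — shift, reduce
  I10: { [A → + P . n] }  — shift
  I11: { [A → + P n .] }  — reduce
  I12: { [A → + . P n], [A → . * A +], [A → . + P n], [P → . + *], [P → . A P +], [P → . n P] }  — shift
  I13: { [A → * A . +] }  — shift
  I14: { [A → * A + .] }  — reduce

No state contains more than one complete item.

Answer: No reduce-reduce conflicts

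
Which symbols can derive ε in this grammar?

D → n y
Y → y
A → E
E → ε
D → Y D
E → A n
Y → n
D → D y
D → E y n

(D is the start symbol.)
A non-terminal is nullable if it can derive ε (the empty string): either it has an ε-production, or it has a production whose right-hand side consists entirely of nullable non-terminals.

ε-productions: E → ε
So E is immediately nullable.
A → E: every symbol on the right is nullable, so A is nullable too.
No further non-terminal can be added: every production for the remaining non-terminals contains a terminal or a non-nullable non-terminal.
Nullable = { 'A', 'E' }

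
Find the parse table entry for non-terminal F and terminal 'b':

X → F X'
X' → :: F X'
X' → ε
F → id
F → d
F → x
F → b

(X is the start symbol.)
F → b

To find M[F, 'b'], we find productions for F where 'b' is in the predict set (PREDICT(N → α) = (FIRST(α) \ {ε}) ∪ (FOLLOW(N) if α ⇒* ε)).

F → id: PREDICT = { 'id' }
F → d: PREDICT = { 'd' }
F → x: PREDICT = { 'x' }
F → b: PREDICT = { 'b' }
  'b' is in predict set, so this production goes in M[F, 'b']

M[F, 'b'] = F → b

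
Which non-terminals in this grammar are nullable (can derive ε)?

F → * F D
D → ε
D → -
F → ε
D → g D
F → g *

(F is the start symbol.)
A non-terminal is nullable if it can derive ε (the empty string): either it has an ε-production, or it has a production whose right-hand side consists entirely of nullable non-terminals.

ε-productions: D → ε, F → ε
So D, F are immediately nullable.
Every non-terminal is now nullable.
Nullable = { 'D', 'F' }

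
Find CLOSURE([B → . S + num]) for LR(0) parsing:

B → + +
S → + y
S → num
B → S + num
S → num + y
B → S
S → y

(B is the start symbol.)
{ [B → . S + num], [S → . + y], [S → . num + y], [S → . num], [S → . y] }

To compute CLOSURE, for each item [A → α.Bβ] where B is a non-terminal, add [B → .γ] for all productions B → γ; repeat for the newly added items until nothing changes.

Start with: [B → . S + num]
  [B → . S + num] has the dot before S: add [S → . + y], [S → . num], [S → . num + y], [S → . y]
No further items can be added.

CLOSURE = { [B → . S + num], [S → . + y], [S → . num + y], [S → . num], [S → . y] }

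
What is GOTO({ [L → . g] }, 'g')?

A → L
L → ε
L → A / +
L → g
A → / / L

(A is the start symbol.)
{ [L → g .] }

GOTO(I, 'g') = CLOSURE({ [A → αX.β] : [A → α.Xβ] ∈ I, X = 'g' })

Items with dot before 'g', with the dot advanced:
  [L → . g] → [L → g .]
Closure adds nothing (no advanced item has the dot before a non-terminal).

GOTO = { [L → g .] }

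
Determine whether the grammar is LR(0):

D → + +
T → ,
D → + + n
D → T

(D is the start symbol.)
No. Shift-reduce conflict between [D → + + .] and [D → + + . n]

A grammar is LR(0) if no state in the canonical LR(0) collection has:
  - both a shift item (dot before a terminal) and a complete item (shift-reduce conflict), or
  - two or more complete items (reduce-reduce conflict; the accept item [D' → D .] counts as a complete item here).

Augment with D' → D and build the canonical LR(0) collection (I0 = CLOSURE({[D' → . D]}), then GOTO on every symbol after a dot until no new states appear). It has 7 states:
  I0: { [D → . + + n], [D → . + +], [D → . T], [D' → . D], [T → . ,] }  — shift
  I1: { [D → + . + n], [D → + . +] }  — shift
  I2: { [T → , .] }  — reduce
  I3: { [D' → D .] }  — accept
  I4: { [D → T .] }  — reduce
  I5: { [D → + + . n], [D → + + .] }  — shift, reduce
  I6: { [D → + + n .] }  — reduce

Conflict in state I5:
  Shift-reduce conflict between [D → + + .] and [D → + + . n]
So the grammar is NOT LR(0).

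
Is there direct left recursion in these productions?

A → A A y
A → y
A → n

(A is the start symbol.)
A → A A y: LEFT RECURSIVE (starts with A)
A → y: starts with y
A → n: starts with n

The grammar has direct left recursion on: A.

Answer: Yes, A is left-recursive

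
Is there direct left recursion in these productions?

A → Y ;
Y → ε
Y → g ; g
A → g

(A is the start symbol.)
No direct left recursion

Direct left recursion occurs when N → N α for some non-terminal N (the right-hand side begins with the left-hand side itself).

A → Y ;: starts with Y
Y → ε: starts with ε
Y → g ; g: starts with g
A → g: starts with g

No direct left recursion found.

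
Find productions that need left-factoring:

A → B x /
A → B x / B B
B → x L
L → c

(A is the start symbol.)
Left-factoring is needed when two productions for the same non-terminal
share a common prefix on the right-hand side.

Productions for A:
  A → B x /
  A → B x / B B

Found common prefix 'B x /' in productions for A

Answer: Yes, A has productions with common prefix 'B x /'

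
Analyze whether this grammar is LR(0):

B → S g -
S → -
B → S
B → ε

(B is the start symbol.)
A grammar is LR(0) if no state in the canonical LR(0) collection has:
  - both a shift item (dot before a terminal) and a complete item (shift-reduce conflict), or
  - two or more complete items (reduce-reduce conflict; the accept item [B' → B .] counts as a complete item here).

Augment with B' → B and build the canonical LR(0) collection (I0 = CLOSURE({[B' → . B]}), then GOTO on every symbol after a dot until no new states appear). It has 6 states:
  I0: { [B → . S g -], [B → . S], [B → .], [B' → . B], [S → . -] }  — shift, reduce
  I1: { [S → - .] }  — reduce
  I2: { [B' → B .] }  — accept
  I3: { [B → S . g -], [B → S .] }  — shift, reduce
  I4: { [B → S g . -] }  — shift
  I5: { [B → S g - .] }  — reduce

Conflict in state I0:
  Shift-reduce conflict between [B → .] and [S → . -]
So the grammar is NOT LR(0).

Answer: No. Shift-reduce conflict between [B → .] and [S → . -]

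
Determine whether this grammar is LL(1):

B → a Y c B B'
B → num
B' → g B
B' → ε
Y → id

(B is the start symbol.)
Relevant sets:
  FOLLOW(B') = { $, 'g' }

For B:
  PREDICT(B → a Y c B B') = { 'a' }
  PREDICT(B → num) = { 'num' }
For B':
  PREDICT(B' → g B) = { 'g' }
  PREDICT(B' → ε) = { $, 'g' }
Y has a single production, so nothing to check there.

Conflict found: Predict set conflict for B': { 'g' }
The grammar is NOT LL(1).

Answer: No. Predict set conflict for B': { 'g' }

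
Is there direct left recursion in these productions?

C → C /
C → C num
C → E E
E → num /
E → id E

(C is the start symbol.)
Direct left recursion occurs when N → N α for some non-terminal N (the right-hand side begins with the left-hand side itself).

C → C /: LEFT RECURSIVE (starts with C)
C → C num: LEFT RECURSIVE (starts with C)
C → E E: starts with E
E → num /: starts with num
E → id E: starts with id

The grammar has direct left recursion on: C.

Answer: Yes, C is left-recursive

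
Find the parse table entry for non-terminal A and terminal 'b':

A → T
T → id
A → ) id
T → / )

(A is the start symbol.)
Empty (error entry)

To find M[A, 'b'], we find productions for A where 'b' is in the predict set (PREDICT(N → α) = (FIRST(α) \ {ε}) ∪ (FOLLOW(N) if α ⇒* ε)).

Relevant sets:
  FIRST(T) = { '/', 'id' }

A → T: PREDICT = { '/', 'id' }
A → ) id: PREDICT = { ')' }

M[A, 'b'] is empty (no production applies)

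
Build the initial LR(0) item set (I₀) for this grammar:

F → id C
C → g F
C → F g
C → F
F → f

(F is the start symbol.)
{ [F → . f], [F → . id C], [F' → . F] }

First, augment the grammar with F' → F
I₀ = CLOSURE({ [F' → . F] }):
  [F' → . F] has the dot before F: add [F → . id C], [F → . f]
No further items can be added.

I₀ = { [F → . f], [F → . id C], [F' → . F] }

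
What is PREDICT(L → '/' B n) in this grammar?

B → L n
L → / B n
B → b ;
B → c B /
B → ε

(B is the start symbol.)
{ '/' }

PREDICT(L → '/' B n) = (FIRST(RHS) \ {ε}) ∪ (FOLLOW(L) if ε ∈ FIRST(RHS), i.e. RHS ⇒* ε)
FIRST('/' B n) = { '/' }
ε ∉ FIRST('/' B n), so FOLLOW(L) is not added.
PREDICT(L → '/' B n) = { '/' }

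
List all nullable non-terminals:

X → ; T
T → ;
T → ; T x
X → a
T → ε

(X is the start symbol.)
{ 'T' }

A non-terminal is nullable if it can derive ε (the empty string): either it has an ε-production, or it has a production whose right-hand side consists entirely of nullable non-terminals.

ε-productions: T → ε
So T is immediately nullable.
No further non-terminal can be added: every production for the remaining non-terminals contains a terminal or a non-nullable non-terminal.
Nullable = { 'T' }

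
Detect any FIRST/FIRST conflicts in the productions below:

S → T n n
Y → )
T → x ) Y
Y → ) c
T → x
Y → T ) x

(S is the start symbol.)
A FIRST/FIRST conflict occurs when two productions N → α and N → β for the same non-terminal have FIRST(α) ∩ FIRST(β) ≠ ∅ (with ε ∈ FIRST of a nullable right-hand side, so two nullable alternatives also conflict).

FIRST sets of the non-terminals at (or reachable through a nullable prefix from) the front of some alternative:
  FIRST(T) = { 'x' }

Productions for Y:
  Y → ): FIRST = { ')' }
  Y → ) c: FIRST = { ')' }
  Y → T ) x: FIRST = { 'x' }
Productions for T:
  T → x ) Y: FIRST = { 'x' }
  T → x: FIRST = { 'x' }
S has only one production, so no FIRST/FIRST conflict is possible there.

Conflict for Y: Y → ) and Y → ) c
  Overlap: { ')' }
Conflict for T: T → x ) Y and T → x
  Overlap: { 'x' }

Answer: Yes. Y → ')' / Y → ')' c on { ')' }; T → x ')' Y / T → x on { 'x' }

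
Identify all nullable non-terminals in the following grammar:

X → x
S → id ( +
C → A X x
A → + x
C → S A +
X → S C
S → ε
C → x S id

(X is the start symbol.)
ε-productions: S → ε
So S is immediately nullable.
No further non-terminal can be added: every production for the remaining non-terminals contains a terminal or a non-nullable non-terminal.
Nullable = { 'S' }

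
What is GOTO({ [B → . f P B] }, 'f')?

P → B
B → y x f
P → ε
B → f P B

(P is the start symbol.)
{ [B → . f P B], [B → . y x f], [B → f . P B], [P → . B], [P → .] }

GOTO(I, 'f') = CLOSURE({ [A → αX.β] : [A → α.Xβ] ∈ I, X = 'f' })

Items with dot before 'f', with the dot advanced:
  [B → . f P B] → [B → f . P B]
Closure of the advanced items:
  [B → f . P B] has the dot before P: add [P → . B], [P → .]
  [P → . B] has the dot before B: add [B → . y x f], [B → . f P B]

GOTO = { [B → . f P B], [B → . y x f], [B → f . P B], [P → . B], [P → .] }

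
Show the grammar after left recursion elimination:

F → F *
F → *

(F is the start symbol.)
F is directly left-recursive. The standard transformation for
  A → A α₁ | ... | A α_m | β₁ | ... | β_n
is
  A  → β₁ A' | ... | β_n A'
  A' → α₁ A' | ... | α_m A' | ε

F → * becomes F → * F'
F → F * becomes F' → * F'
Add F' → ε

Resulting grammar:
F → * F'
F' → * F'
F' → ε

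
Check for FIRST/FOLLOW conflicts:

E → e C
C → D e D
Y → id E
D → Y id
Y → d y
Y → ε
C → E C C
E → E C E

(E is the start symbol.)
A FIRST/FOLLOW conflict occurs when a non-terminal N has a nullable alternative N → β (β ⇒* ε) and another alternative N → α with FIRST(α) ∩ FOLLOW(N) ≠ ∅: on such a lookahead the parser cannot decide between expanding α and letting N vanish via β.

Nullable non-terminals: Y.

Y: nullable alternative(s) Y → ε; FOLLOW(Y) = { 'id' }
  Y → id E: FIRST \ {ε} = { 'id' } — overlaps FOLLOW(Y) on { 'id' }: CONFLICT
  Y → d y: FIRST \ {ε} = { 'd' } — disjoint from FOLLOW(Y)
  Y → ε: FIRST \ {ε} = { } — this is the only nullable alternative, skip

C, D, E have no nullable alternative, so no FIRST/FOLLOW check is needed there.

So the grammar has 1 FIRST/FOLLOW conflict (marked CONFLICT above).

Answer: Yes. Y → id E with FOLLOW(Y) on { 'id' }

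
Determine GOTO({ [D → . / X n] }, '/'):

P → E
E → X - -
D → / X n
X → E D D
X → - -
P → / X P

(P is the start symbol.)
{ [D → / . X n], [E → . X - -], [X → . - -], [X → . E D D] }

GOTO(I, '/') = CLOSURE({ [A → αX.β] : [A → α.Xβ] ∈ I, X = '/' })

Items with dot before '/', with the dot advanced:
  [D → . / X n] → [D → / . X n]
Closure of the advanced items:
  [D → / . X n] has the dot before X: add [X → . E D D], [X → . - -]
  [X → . E D D] has the dot before E: add [E → . X - -]

GOTO = { [D → / . X n], [E → . X - -], [X → . - -], [X → . E D D] }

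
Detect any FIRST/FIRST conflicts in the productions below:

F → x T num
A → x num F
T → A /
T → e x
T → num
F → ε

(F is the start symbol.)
A FIRST/FIRST conflict occurs when two productions N → α and N → β for the same non-terminal have FIRST(α) ∩ FIRST(β) ≠ ∅ (with ε ∈ FIRST of a nullable right-hand side, so two nullable alternatives also conflict).

FIRST sets of the non-terminals at (or reachable through a nullable prefix from) the front of some alternative:
  FIRST(A) = { 'x' }

Productions for F:
  F → x T num: FIRST = { 'x' }
  F → ε: FIRST = { ε }
Productions for T:
  T → A /: FIRST = { 'x' }
  T → e x: FIRST = { 'e' }
  T → num: FIRST = { 'num' }
A has only one production, so no FIRST/FIRST conflict is possible there.

All alternatives of each non-terminal have pairwise disjoint FIRST sets.

Answer: No FIRST/FIRST conflicts.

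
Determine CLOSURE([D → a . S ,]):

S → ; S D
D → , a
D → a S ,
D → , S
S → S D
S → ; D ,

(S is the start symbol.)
To compute CLOSURE, for each item [A → α.Bβ] where B is a non-terminal, add [B → .γ] for all productions B → γ; repeat for the newly added items until nothing changes.

Start with: [D → a . S ,]
  [D → a . S ,] has the dot before S: add [S → . ; S D], [S → . S D], [S → . ; D ,]
No further items can be added.

CLOSURE = { [D → a . S ,], [S → . ; D ,], [S → . ; S D], [S → . S D] }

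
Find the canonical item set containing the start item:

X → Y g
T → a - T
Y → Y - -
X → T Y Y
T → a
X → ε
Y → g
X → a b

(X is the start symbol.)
First, augment the grammar with X' → X
I₀ = CLOSURE({ [X' → . X] }):
  [X' → . X] has the dot before X: add [X → . Y g], [X → . T Y Y], [X → .], [X → . a b]
  [X → . Y g] has the dot before Y: add [Y → . Y - -], [Y → . g]
  [X → . T Y Y] has the dot before T: add [T → . a - T], [T → . a]
No further items can be added.

I₀ = { [T → . a - T], [T → . a], [X → . T Y Y], [X → . Y g], [X → . a b], [X → .], [X' → . X], [Y → . Y - -], [Y → . g] }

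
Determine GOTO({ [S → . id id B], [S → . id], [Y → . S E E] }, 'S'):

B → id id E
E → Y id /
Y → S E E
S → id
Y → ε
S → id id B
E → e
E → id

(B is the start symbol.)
GOTO(I, 'S') = CLOSURE({ [A → αX.β] : [A → α.Xβ] ∈ I, X = 'S' })

Items with dot before 'S', with the dot advanced:
  [Y → . S E E] → [Y → S . E E]
Closure of the advanced items:
  [Y → S . E E] has the dot before E: add [E → . Y id /], [E → . e], [E → . id]
  [E → . Y id /] has the dot before Y: add [Y → . S E E], [Y → .]
  [Y → . S E E] has the dot before S: add [S → . id], [S → . id id B]

GOTO = { [E → . Y id /], [E → . e], [E → . id], [S → . id id B], [S → . id], [Y → . S E E], [Y → .], [Y → S . E E] }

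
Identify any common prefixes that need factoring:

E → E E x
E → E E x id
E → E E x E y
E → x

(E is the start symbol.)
Left-factoring is needed when two productions for the same non-terminal
share a common prefix on the right-hand side.

Productions for E:
  E → E E x
  E → E E x id
  E → E E x E y
  E → x

Found common prefix 'E E x' in productions for E

Answer: Yes, E has productions with common prefix 'E E x'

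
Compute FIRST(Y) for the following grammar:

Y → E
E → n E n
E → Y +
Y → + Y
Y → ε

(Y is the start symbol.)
To compute FIRST(Y), examine every production with Y on the left-hand side, reading each right-hand side left to right until a non-nullable symbol is reached.

FIRST sets of the other non-terminals involved (by the same procedure, iterated to a fixed point):
  FIRST(E) = { '+', 'n' }

From Y → E:
  - E is a non-terminal: add FIRST(E) \ {ε} = { '+', 'n' }
    E is not nullable, so stop
From Y → + Y:
  - '+' is a terminal: add '+' and stop
From Y → ε:
  - ε-production, so ε ∈ FIRST(Y)

Collecting: FIRST(Y) = { '+', 'n', ε }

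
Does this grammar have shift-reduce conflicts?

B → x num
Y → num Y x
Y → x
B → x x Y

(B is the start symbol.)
No shift-reduce conflicts

A shift-reduce conflict occurs when an LR(0) state has both:
  - a complete (reduce) item [A → α .] (dot at the end), and
  - a shift item [B → β . c γ] (dot before a terminal).

Augment with B' → B and build the canonical LR(0) collection (I0 = CLOSURE({[B' → . B]}), then GOTO on every symbol after a dot until no new states appear). It has 10 states:
  I0: { [B → . x num], [B → . x x Y], [B' → . B] }  — shift
  I1: { [B' → B .] }  — accept
  I2: { [B → x . num], [B → x . x Y] }  — shift
  I3: { [B → x num .] }  — reduce
  I4: { [B → x x . Y], [Y → . num Y x], [Y → . x] }  — shift
  I5: { [B → x x Y .] }  — reduce
  I6: { [Y → . num Y x], [Y → . x], [Y → num . Y x] }  — shift
  I7: { [Y → x .] }  — reduce
  I8: { [Y → num Y . x] }  — shift
  I9: { [Y → num Y x .] }  — reduce

No state contains both a complete item and a shift item.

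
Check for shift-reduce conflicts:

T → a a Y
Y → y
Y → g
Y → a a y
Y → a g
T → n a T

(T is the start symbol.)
No shift-reduce conflicts

Augment with T' → T and build the canonical LR(0) collection (I0 = CLOSURE({[T' → . T]}), then GOTO on every symbol after a dot until no new states appear). It has 14 states:
  I0: { [T → . a a Y], [T → . n a T], [T' → . T] }  — shift
  I1: { [T' → T .] }  — accept
  I2: { [T → a . a Y] }  — shift
  I3: { [T → n . a T] }  — shift
  I4: { [T → . a a Y], [T → . n a T], [T → n a . T] }  — shift
  I5: { [T → n a T .] }  — reduce
  I6: { [T → a a . Y], [Y → . a a y], [Y → . a g], [Y → . g], [Y → . y] }  — shift
  I7: { [T → a a Y .] }  — reduce
  I8: { [Y → a . a y], [Y → a . g] }  — shift
  I9: { [Y → g .] }  — reduce
  I10: { [Y → y .] }  — reduce
  I11: { [Y → a a . y] }  — shift
  I12: { [Y → a g .] }  — reduce
  I13: { [Y → a a y .] }  — reduce

No state contains both a complete item and a shift item.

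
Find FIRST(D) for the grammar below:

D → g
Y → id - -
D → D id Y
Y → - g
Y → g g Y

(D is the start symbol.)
From D → g:
  - g is a terminal: add 'g' and stop
From D → D id Y:
  - D is the symbol being defined: contributes nothing new
    D is not nullable, so stop

Collecting: FIRST(D) = { 'g' }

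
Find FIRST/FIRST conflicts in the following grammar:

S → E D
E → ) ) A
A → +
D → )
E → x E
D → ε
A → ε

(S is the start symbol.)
No FIRST/FIRST conflicts.

A FIRST/FIRST conflict occurs when two productions N → α and N → β for the same non-terminal have FIRST(α) ∩ FIRST(β) ≠ ∅ (with ε ∈ FIRST of a nullable right-hand side, so two nullable alternatives also conflict).

Productions for E:
  E → ) ) A: FIRST = { ')' }
  E → x E: FIRST = { 'x' }
Productions for A:
  A → +: FIRST = { '+' }
  A → ε: FIRST = { ε }
Productions for D:
  D → ): FIRST = { ')' }
  D → ε: FIRST = { ε }
S has only one production, so no FIRST/FIRST conflict is possible there.

All alternatives of each non-terminal have pairwise disjoint FIRST sets.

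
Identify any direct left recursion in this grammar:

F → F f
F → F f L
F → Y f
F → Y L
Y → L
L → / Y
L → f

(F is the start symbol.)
F → F f: LEFT RECURSIVE (starts with F)
F → F f L: LEFT RECURSIVE (starts with F)
F → Y f: starts with Y
F → Y L: starts with Y
Y → L: starts with L
L → / Y: starts with '/'
L → f: starts with f

The grammar has direct left recursion on: F.

Answer: Yes, F is left-recursive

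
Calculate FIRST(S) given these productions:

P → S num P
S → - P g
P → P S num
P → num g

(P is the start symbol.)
To compute FIRST(S), examine every production with S on the left-hand side, reading each right-hand side left to right until a non-nullable symbol is reached.

From S → - P g:
  - '-' is a terminal: add '-' and stop

Collecting: FIRST(S) = { '-' }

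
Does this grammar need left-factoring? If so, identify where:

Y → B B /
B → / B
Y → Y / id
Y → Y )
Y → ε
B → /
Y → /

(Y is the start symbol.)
Left-factoring is needed when two productions for the same non-terminal
share a common prefix on the right-hand side.

Productions for Y:
  Y → B B /
  Y → Y / id
  Y → Y )
  Y → ε
  Y → /
Productions for B:
  B → / B
  B → /

Found common prefix 'Y' in productions for Y
Found common prefix '/' in productions for B

Answer: Yes, Y has productions with common prefix 'Y'; B has productions with common prefix '/'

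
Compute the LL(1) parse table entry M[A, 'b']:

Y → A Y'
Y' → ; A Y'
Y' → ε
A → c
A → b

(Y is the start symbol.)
To find M[A, 'b'], we find productions for A where 'b' is in the predict set (PREDICT(N → α) = (FIRST(α) \ {ε}) ∪ (FOLLOW(N) if α ⇒* ε)).

A → c: PREDICT = { 'c' }
A → b: PREDICT = { 'b' }
  'b' is in predict set, so this production goes in M[A, 'b']

M[A, 'b'] = A → b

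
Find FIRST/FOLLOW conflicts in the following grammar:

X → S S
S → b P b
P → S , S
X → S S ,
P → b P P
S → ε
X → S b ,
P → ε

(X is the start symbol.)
Yes. S → b P b with FOLLOW(S) on { 'b' }; P → S ',' S with FOLLOW(P) on { ',', 'b' }; P → b P P with FOLLOW(P) on { 'b' }

A FIRST/FOLLOW conflict occurs when a non-terminal N has a nullable alternative N → β (β ⇒* ε) and another alternative N → α with FIRST(α) ∩ FOLLOW(N) ≠ ∅: on such a lookahead the parser cannot decide between expanding α and letting N vanish via β.

Nullable non-terminals: P, S, X.
FIRST sets used below: FIRST(S) = { 'b', ε }

P: nullable alternative(s) P → ε; FOLLOW(P) = { ',', 'b' }
  P → S , S: FIRST \ {ε} = { ',', 'b' } — overlaps FOLLOW(P) on { ',', 'b' }: CONFLICT
  P → b P P: FIRST \ {ε} = { 'b' } — overlaps FOLLOW(P) on { 'b' }: CONFLICT
  P → ε: FIRST \ {ε} = { } — this is the only nullable alternative, skip

S: nullable alternative(s) S → ε; FOLLOW(S) = { $, ',', 'b' }
  S → b P b: FIRST \ {ε} = { 'b' } — overlaps FOLLOW(S) on { 'b' }: CONFLICT
  S → ε: FIRST \ {ε} = { } — this is the only nullable alternative, skip

X: nullable alternative(s) X → S S; FOLLOW(X) = { $ }
  X → S S: FIRST \ {ε} = { 'b' } — this is the only nullable alternative, skip
  X → S S ,: FIRST \ {ε} = { ',', 'b' } — disjoint from FOLLOW(X)
  X → S b ,: FIRST \ {ε} = { 'b' } — disjoint from FOLLOW(X)

So the grammar has 3 FIRST/FOLLOW conflicts (marked CONFLICT above).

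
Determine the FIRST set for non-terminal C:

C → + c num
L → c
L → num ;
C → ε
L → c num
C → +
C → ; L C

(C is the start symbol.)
To compute FIRST(C), examine every production with C on the left-hand side, reading each right-hand side left to right until a non-nullable symbol is reached.

From C → + c num:
  - '+' is a terminal: add '+' and stop
From C → ε:
  - ε-production, so ε ∈ FIRST(C)
From C → +:
  - '+' is a terminal: add '+' and stop
From C → ; L C:
  - ';' is a terminal: add ';' and stop

Collecting: FIRST(C) = { '+', ';', ε }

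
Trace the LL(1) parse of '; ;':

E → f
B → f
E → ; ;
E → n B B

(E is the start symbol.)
LL(1) parsing maintains a stack (initially the start symbol over $) and the input. At each step: if the stack top is a terminal, match it against the current input token; if it is a non-terminal N, replace it with the RHS of M[N, lookahead] (the unique production whose predict set contains the lookahead).

Stack is shown with the top on the left.

Stack  Input  Action
--------------------
E $    ; ; $  output E → ; ;
; ; $  ; ; $  match ';'
; $    ; $    match ';'
$      $      accept

The string is accepted.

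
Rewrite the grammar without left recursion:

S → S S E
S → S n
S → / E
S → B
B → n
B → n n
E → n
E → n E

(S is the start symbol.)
S → / E S'
S → B S'
S' → S E S'
S' → n S'
S' → ε
B → n
B → n n
E → n
E → n E

S is directly left-recursive. The standard transformation for
  A → A α₁ | ... | A α_m | β₁ | ... | β_n
is
  A  → β₁ A' | ... | β_n A'
  A' → α₁ A' | ... | α_m A' | ε

S → / E becomes S → / E S'
S → B becomes S → B S'
S → S S E becomes S' → S E S'
S → S n becomes S' → n S'
Add S' → ε

Productions for other non-terminals are unchanged:
  B → n
  B → n n
  E → n
  E → n E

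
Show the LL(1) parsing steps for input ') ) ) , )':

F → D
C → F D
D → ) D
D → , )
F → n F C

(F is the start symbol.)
LL(1) parsing maintains a stack (initially the start symbol over $) and the input. At each step: if the stack top is a terminal, match it against the current input token; if it is a non-terminal N, replace it with the RHS of M[N, lookahead] (the unique production whose predict set contains the lookahead).

Stack is shown with the top on the left.

Stack  Input        Action
--------------------------
F $    ) ) ) , ) $  output F → D
D $    ) ) ) , ) $  output D → ) D
) D $  ) ) ) , ) $  match ')'
D $    ) ) , ) $    output D → ) D
) D $  ) ) , ) $    match ')'
D $    ) , ) $      output D → ) D
) D $  ) , ) $      match ')'
D $    , ) $        output D → , )
, ) $  , ) $        match ','
) $    ) $          match ')'
$      $            accept

The string is accepted.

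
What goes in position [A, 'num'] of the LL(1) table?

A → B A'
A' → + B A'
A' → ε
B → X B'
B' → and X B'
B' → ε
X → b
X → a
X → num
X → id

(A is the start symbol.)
A → B A'

To find M[A, 'num'], we find productions for A where 'num' is in the predict set (PREDICT(N → α) = (FIRST(α) \ {ε}) ∪ (FOLLOW(N) if α ⇒* ε)).

Relevant sets:
  FIRST(B) = { 'a', 'b', 'id', 'num' }

A → B A': PREDICT = { 'a', 'b', 'id', 'num' }
  'num' is in predict set, so this production goes in M[A, 'num']

M[A, 'num'] = A → B A'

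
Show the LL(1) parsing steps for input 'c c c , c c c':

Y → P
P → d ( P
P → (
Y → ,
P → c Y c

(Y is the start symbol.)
LL(1) parsing maintains a stack (initially the start symbol over $) and the input. At each step: if the stack top is a terminal, match it against the current input token; if it is a non-terminal N, replace it with the RHS of M[N, lookahead] (the unique production whose predict set contains the lookahead).

Stack is shown with the top on the left.

Stack        Input            Action
------------------------------------
Y $          c c c , c c c $  output Y → P
P $          c c c , c c c $  output P → c Y c
c Y c $      c c c , c c c $  match 'c'
Y c $        c c , c c c $    output Y → P
P c $        c c , c c c $    output P → c Y c
c Y c c $    c c , c c c $    match 'c'
Y c c $      c , c c c $      output Y → P
P c c $      c , c c c $      output P → c Y c
c Y c c c $  c , c c c $      match 'c'
Y c c c $    , c c c $        output Y → ,
, c c c $    , c c c $        match ','
c c c $      c c c $          match 'c'
c c $        c c $            match 'c'
c $          c $              match 'c'
$            $                accept

The string is accepted.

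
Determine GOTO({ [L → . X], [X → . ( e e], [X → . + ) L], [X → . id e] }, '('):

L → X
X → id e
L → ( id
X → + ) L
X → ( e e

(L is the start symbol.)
{ [X → ( . e e] }

GOTO(I, '(') = CLOSURE({ [A → αX.β] : [A → α.Xβ] ∈ I, X = '(' })

Items with dot before '(', with the dot advanced:
  [X → . ( e e] → [X → ( . e e]
Closure adds nothing (no advanced item has the dot before a non-terminal).

GOTO = { [X → ( . e e] }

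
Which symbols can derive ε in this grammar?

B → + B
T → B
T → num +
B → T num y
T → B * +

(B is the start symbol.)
None

There are no ε-productions, so no non-terminal can derive ε.
No non-terminals are nullable.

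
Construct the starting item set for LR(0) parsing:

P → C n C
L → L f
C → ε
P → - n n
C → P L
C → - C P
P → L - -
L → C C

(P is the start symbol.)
First, augment the grammar with P' → P
I₀ = CLOSURE({ [P' → . P] }):
  [P' → . P] has the dot before P: add [P → . C n C], [P → . - n n], [P → . L - -]
  [P → . C n C] has the dot before C: add [C → .], [C → . P L], [C → . - C P]
  [P → . L - -] has the dot before L: add [L → . L f], [L → . C C]
No further items can be added.

I₀ = { [C → . - C P], [C → . P L], [C → .], [L → . C C], [L → . L f], [P → . - n n], [P → . C n C], [P → . L - -], [P' → . P] }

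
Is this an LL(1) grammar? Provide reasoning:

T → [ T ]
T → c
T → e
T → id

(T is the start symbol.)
Yes, the grammar is LL(1).

A grammar is LL(1) if for each non-terminal N with multiple productions, the predict sets of those productions are pairwise disjoint, where PREDICT(N → α) = (FIRST(α) \ {ε}) ∪ (FOLLOW(N) if α ⇒* ε).

For T:
  PREDICT(T → '[' T ']') = { '[' }
  PREDICT(T → c) = { 'c' }
  PREDICT(T → e) = { 'e' }
  PREDICT(T → id) = { 'id' }

All predict sets are disjoint. The grammar IS LL(1).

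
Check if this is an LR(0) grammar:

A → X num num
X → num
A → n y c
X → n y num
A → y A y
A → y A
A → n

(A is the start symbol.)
No. Shift-reduce conflict between [A → n .] and [A → n . y c]

A grammar is LR(0) if no state in the canonical LR(0) collection has:
  - both a shift item (dot before a terminal) and a complete item (shift-reduce conflict), or
  - two or more complete items (reduce-reduce conflict; the accept item [A' → A .] counts as a complete item here).

Augment with A' → A and build the canonical LR(0) collection (I0 = CLOSURE({[A' → . A]}), then GOTO on every symbol after a dot until no new states appear). It has 13 states:
  I0: { [A → . X num num], [A → . n y c], [A → . n], [A → . y A y], [A → . y A], [A' → . A], [X → . n y num], [X → . num] }  — shift
  I1: { [A' → A .] }  — accept
  I2: { [A → X . num num] }  — shift
  I3: { [A → n . y c], [A → n .], [X → n . y num] }  — shift, reduce
  I4: { [X → num .] }  — reduce
  I5: { [A → . X num num], [A → . n y c], [A → . n], [A → . y A y], [A → . y A], [A → y . A y], [A → y . A], [X → . n y num], [X → . num] }  — shift
  I6: { [A → y A . y], [A → y A .] }  — shift, reduce
  I7: { [A → y A y .] }  — reduce
  I8: { [A → n y . c], [X → n y . num] }  — shift
  I9: { [A → n y c .] }  — reduce
  I10: { [X → n y num .] }  — reduce
  I11: { [A → X num . num] }  — shift
  I12: { [A → X num num .] }  — reduce

Conflict in state I3:
  Shift-reduce conflict between [A → n .] and [A → n . y c]
So the grammar is NOT LR(0).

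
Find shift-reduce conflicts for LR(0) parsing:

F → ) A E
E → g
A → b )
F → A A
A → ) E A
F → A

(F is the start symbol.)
Yes — I2: [F → A .] vs [A → . ) E A]

A shift-reduce conflict occurs when an LR(0) state has both:
  - a complete (reduce) item [A → α .] (dot at the end), and
  - a shift item [B → β . c γ] (dot before a terminal).

Augment with F' → F and build the canonical LR(0) collection (I0 = CLOSURE({[F' → . F]}), then GOTO on every symbol after a dot until no new states appear). It has 13 states:
  I0: { [A → . ) E A], [A → . b )], [F → . ) A E], [F → . A A], [F → . A], [F' → . F] }  — shift
  I1: { [A → ) . E A], [A → . ) E A], [A → . b )], [E → . g], [F → ) . A E] }  — shift
  I2: { [A → . ) E A], [A → . b )], [F → A . A], [F → A .] }  — shift, reduce
  I3: { [F' → F .] }  — accept
  I4: { [A → b . )] }  — shift
  I5: { [A → b ) .] }  — reduce
  I6: { [A → ) . E A], [E → . g] }  — shift
  I7: { [F → A A .] }  — reduce
  I8: { [A → ) E . A], [A → . ) E A], [A → . b )] }  — shift
  I9: { [E → g .] }  — reduce
  I10: { [A → ) E A .] }  — reduce
  I11: { [E → . g], [F → ) A . E] }  — shift
  I12: { [F → ) A E .] }  — reduce

I2 contains reduce item [F → A .] and shift items [A → . ) E A], [A → . b )] — shift-reduce conflict.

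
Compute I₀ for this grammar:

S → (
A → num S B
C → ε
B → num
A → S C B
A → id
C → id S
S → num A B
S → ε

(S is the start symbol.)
First, augment the grammar with S' → S
I₀ = CLOSURE({ [S' → . S] }):
  [S' → . S] has the dot before S: add [S → . (], [S → . num A B], [S → .]
No further items can be added.

I₀ = { [S → . (], [S → . num A B], [S → .], [S' → . S] }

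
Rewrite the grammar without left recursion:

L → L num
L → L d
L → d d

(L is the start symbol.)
L → d d L'
L' → num L'
L' → d L'
L' → ε

L is directly left-recursive. The standard transformation for
  A → A α₁ | ... | A α_m | β₁ | ... | β_n
is
  A  → β₁ A' | ... | β_n A'
  A' → α₁ A' | ... | α_m A' | ε

L → d d becomes L → d d L'
L → L num becomes L' → num L'
L → L d becomes L' → d L'
Add L' → ε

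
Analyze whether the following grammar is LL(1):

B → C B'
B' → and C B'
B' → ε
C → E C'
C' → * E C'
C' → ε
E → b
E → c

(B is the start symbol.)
A grammar is LL(1) if for each non-terminal N with multiple productions, the predict sets of those productions are pairwise disjoint, where PREDICT(N → α) = (FIRST(α) \ {ε}) ∪ (FOLLOW(N) if α ⇒* ε).

Relevant sets:
  FOLLOW(B') = { $ }
  FOLLOW(C') = { $, 'and' }

For B':
  PREDICT(B' → and C B') = { 'and' }
  PREDICT(B' → ε) = { $ }
For C':
  PREDICT(C' → '*' E C') = { '*' }
  PREDICT(C' → ε) = { $, 'and' }
For E:
  PREDICT(E → b) = { 'b' }
  PREDICT(E → c) = { 'c' }
B, C have a single production, so nothing to check there.

All predict sets are disjoint. The grammar IS LL(1).

Answer: Yes, the grammar is LL(1).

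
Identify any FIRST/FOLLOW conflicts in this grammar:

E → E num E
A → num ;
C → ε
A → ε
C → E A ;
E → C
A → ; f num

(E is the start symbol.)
Yes. E → E num E with FOLLOW(E) on { ';', 'num' }; A → ';' f num with FOLLOW(A) on { ';' }; C → E A ';' with FOLLOW(C) on { ';', 'num' }

Nullable non-terminals: A, C, E.
FIRST sets used below: FIRST(E) = { ';', 'num', ε }, FIRST(A) = { ';', 'num', ε }, FIRST(C) = { ';', 'num', ε }

A: nullable alternative(s) A → ε; FOLLOW(A) = { ';' }
  A → num ;: FIRST \ {ε} = { 'num' } — disjoint from FOLLOW(A)
  A → ε: FIRST \ {ε} = { } — this is the only nullable alternative, skip
  A → ; f num: FIRST \ {ε} = { ';' } — overlaps FOLLOW(A) on { ';' }: CONFLICT

C: nullable alternative(s) C → ε; FOLLOW(C) = { $, ';', 'num' }
  C → ε: FIRST \ {ε} = { } — this is the only nullable alternative, skip
  C → E A ;: FIRST \ {ε} = { ';', 'num' } — overlaps FOLLOW(C) on { ';', 'num' }: CONFLICT

E: nullable alternative(s) E → C; FOLLOW(E) = { $, ';', 'num' }
  E → E num E: FIRST \ {ε} = { ';', 'num' } — overlaps FOLLOW(E) on { ';', 'num' }: CONFLICT
  E → C: FIRST \ {ε} = { ';', 'num' } — this is the only nullable alternative, skip

So the grammar has 3 FIRST/FOLLOW conflicts (marked CONFLICT above).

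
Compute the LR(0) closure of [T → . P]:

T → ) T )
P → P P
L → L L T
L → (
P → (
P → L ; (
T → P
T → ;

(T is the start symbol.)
{ [L → . (], [L → . L L T], [P → . (], [P → . L ; (], [P → . P P], [T → . P] }

Start with: [T → . P]
  [T → . P] has the dot before P: add [P → . P P], [P → . (], [P → . L ; (]
  [P → . L ; (] has the dot before L: add [L → . L L T], [L → . (]
No further items can be added.

CLOSURE = { [L → . (], [L → . L L T], [P → . (], [P → . L ; (], [P → . P P], [T → . P] }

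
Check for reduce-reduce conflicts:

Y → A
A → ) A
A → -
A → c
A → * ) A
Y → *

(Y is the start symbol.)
No reduce-reduce conflicts

A reduce-reduce conflict occurs when an LR(0) state has two complete items [A → α .] and [B → β .] — both call for a reduction, and with no lookahead the parser cannot choose between them.

Augment with Y' → Y and build the canonical LR(0) collection (I0 = CLOSURE({[Y' → . Y]}), then GOTO on every symbol after a dot until no new states appear). It has 11 states:
  I0: { [A → . ) A], [A → . * ) A], [A → . -], [A → . c], [Y → . *], [Y → . A], [Y' → . Y] }  — shift
  I1: { [A → ) . A], [A → . ) A], [A → . * ) A], [A → . -], [A → . c] }  — shift
  I2: { [A → * . ) A], [Y → * .] }  — shift, reduce
  I3: { [A → - .] }  — reduce
  I4: { [Y → A .] }  — reduce
  I5: { [Y' → Y .] }  — accept
  I6: { [A → c .] }  — reduce
  I7: { [A → * ) . A], [A → . ) A], [A → . * ) A], [A → . -], [A → . c] }  — shift
  I8: { [A → * . ) A] }  — shift
  I9: { [A → * ) A .] }  — reduce
  I10: { [A → ) A .] }  — reduce

No state contains more than one complete item.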